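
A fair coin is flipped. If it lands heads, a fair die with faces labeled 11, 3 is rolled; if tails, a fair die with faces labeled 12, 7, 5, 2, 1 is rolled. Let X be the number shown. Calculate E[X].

31/5

E[X | heads] = (11+3)/2 = 7.
E[X | tails] = (12+7+5+2+1)/5 = 27/5.
E[X] = (1/2)·(7) + (1/2)·(27/5) = 31/5.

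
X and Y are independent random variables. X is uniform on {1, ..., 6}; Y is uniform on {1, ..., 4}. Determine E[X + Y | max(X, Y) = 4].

P(max(X, Y) = 4) = 7/24.
Summing (X+Y)·P(x,y) over outcomes with max(X, Y) = 4 gives 11/6.
E[X + Y | max(X, Y) = 4] = (11/6) / (7/24) = 44/7.

44/7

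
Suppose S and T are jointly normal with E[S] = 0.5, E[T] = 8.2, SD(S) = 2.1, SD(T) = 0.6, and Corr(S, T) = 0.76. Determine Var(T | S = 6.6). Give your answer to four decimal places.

0.1521

For a bivariate normal, Var(T | S=x) = σ_T²(1 − ρ²).
Var(T | S=6.6) = (0.6)²·(1 − (0.76)²) = 0.36·0.4224 = 0.1521.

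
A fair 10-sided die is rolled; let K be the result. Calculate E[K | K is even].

6

Given K is even, K is equally likely to be any of {2, 4, 6, 8, 10}.
E[K | K is even] = (2 + 4 + 6 + 8 + 10) / 5 = 6.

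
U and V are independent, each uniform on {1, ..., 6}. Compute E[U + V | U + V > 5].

P(U + V > 5) = 13/18.
Summing (U+V)·P(x,y) over outcomes with U + V > 5 gives 53/9.
E[U + V | U + V > 5] = (53/9) / (13/18) = 106/13.

106/13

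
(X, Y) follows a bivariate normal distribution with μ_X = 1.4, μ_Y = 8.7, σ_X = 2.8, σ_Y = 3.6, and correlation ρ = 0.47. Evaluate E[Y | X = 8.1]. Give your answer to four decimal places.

12.7487

For a bivariate normal, E[Y | X=x] = μ_Y + ρ·(σ_Y/σ_X)·(x − μ_X).
E[Y | X=8.1] = 8.7 + (0.47)·(3.6/2.8)·(8.1 − (1.4)) = 8.7 + (0.60429)·(6.7) = 12.7487.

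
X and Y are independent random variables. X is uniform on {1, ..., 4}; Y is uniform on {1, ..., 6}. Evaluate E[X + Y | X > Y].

P(X > Y) = 1/4.
Summing (X+Y)·P(x,y) over outcomes with X > Y gives 5/4.
E[X + Y | X > Y] = (5/4) / (1/4) = 5.

5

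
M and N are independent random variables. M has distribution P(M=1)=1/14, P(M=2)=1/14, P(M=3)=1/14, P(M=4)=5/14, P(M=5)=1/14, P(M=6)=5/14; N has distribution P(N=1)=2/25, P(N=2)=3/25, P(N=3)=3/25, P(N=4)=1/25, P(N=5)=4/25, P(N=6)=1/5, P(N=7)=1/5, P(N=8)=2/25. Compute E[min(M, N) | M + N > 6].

P(M + N > 6) = 293/350.
Summing min(M,N)·P(x,y) over outcomes with M + N > 6 gives 572/175.
E[min(M, N) | M + N > 6] = (572/175) / (293/350) = 1144/293.

1144/293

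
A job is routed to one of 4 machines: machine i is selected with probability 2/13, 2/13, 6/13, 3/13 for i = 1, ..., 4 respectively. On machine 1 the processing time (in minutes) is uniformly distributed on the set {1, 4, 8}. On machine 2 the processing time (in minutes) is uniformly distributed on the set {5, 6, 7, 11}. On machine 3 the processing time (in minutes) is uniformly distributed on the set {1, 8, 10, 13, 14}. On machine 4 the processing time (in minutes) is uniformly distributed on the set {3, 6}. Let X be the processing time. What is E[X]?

E[X | machine 1] = (1+4+8)/3 = 13/3.
E[X | machine 2] = (5+6+7+11)/4 = 29/4.
E[X | machine 3] = (1+8+10+13+14)/5 = 46/5.
E[X | machine 4] = (3+6)/2 = 9/2.
By the law of total expectation,
E[X] = (2/13)·(13/3) + (2/13)·(29/4) + (6/13)·(46/5) + (3/13)·(9/2) = 106/15.

106/15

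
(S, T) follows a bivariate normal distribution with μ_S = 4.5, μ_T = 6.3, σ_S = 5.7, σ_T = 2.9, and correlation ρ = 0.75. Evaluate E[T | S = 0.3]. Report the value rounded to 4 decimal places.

The regression of T on S has slope ρ·σ_T/σ_S and passes through (μ_S, μ_T).
E[T | S=0.3] = 6.3 + (0.75)·(2.9/5.7)·(0.3 − (4.5)) = 6.3 + (0.38158)·(-4.2) = 4.6974.

4.6974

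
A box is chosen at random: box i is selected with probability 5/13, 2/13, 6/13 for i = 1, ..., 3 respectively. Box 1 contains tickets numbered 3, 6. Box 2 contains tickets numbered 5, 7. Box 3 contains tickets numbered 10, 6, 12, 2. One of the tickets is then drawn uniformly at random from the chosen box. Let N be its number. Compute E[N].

E[N | box 1] = (3+6)/2 = 9/2.
E[N | box 2] = (5+7)/2 = 6.
E[N | box 3] = (10+6+12+2)/4 = 15/2.
By the law of total expectation,
E[N] = (5/13)·(9/2) + (2/13)·(6) + (6/13)·(15/2) = 159/26.

159/26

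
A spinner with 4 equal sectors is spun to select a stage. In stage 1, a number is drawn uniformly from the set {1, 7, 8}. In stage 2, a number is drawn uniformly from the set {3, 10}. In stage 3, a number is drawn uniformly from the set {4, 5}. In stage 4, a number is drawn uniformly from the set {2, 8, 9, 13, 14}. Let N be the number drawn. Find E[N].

E[N | stage 1] = (1+7+8)/3 = 16/3.
E[N | stage 2] = (3+10)/2 = 13/2.
E[N | stage 3] = (4+5)/2 = 9/2.
E[N | stage 4] = (2+8+9+13+14)/5 = 46/5.
By the law of total expectation,
E[N] = (1/4)·(16/3) + (1/4)·(13/2) + (1/4)·(9/2) + (1/4)·(46/5) = 383/60.

383/60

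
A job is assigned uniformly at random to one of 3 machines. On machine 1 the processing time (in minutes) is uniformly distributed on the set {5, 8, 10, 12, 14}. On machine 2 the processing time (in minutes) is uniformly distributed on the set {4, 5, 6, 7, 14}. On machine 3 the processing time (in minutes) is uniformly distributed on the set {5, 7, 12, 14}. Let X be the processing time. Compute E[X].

E[X | machine 1] = (5+8+10+12+14)/5 = 49/5.
E[X | machine 2] = (4+5+6+7+14)/5 = 36/5.
E[X | machine 3] = (5+7+12+14)/4 = 19/2.
By the law of total expectation,
E[X] = (1/3)·(49/5) + (1/3)·(36/5) + (1/3)·(19/2) = 53/6.

53/6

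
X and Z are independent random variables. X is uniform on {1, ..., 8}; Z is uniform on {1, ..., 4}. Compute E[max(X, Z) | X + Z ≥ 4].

P(X + Z ≥ 4) = 29/32.
Summing max(X,Z)·P(x,y) over outcomes with X + Z ≥ 4 gives 149/32.
E[max(X, Z) | X + Z ≥ 4] = (149/32) / (29/32) = 149/29.

149/29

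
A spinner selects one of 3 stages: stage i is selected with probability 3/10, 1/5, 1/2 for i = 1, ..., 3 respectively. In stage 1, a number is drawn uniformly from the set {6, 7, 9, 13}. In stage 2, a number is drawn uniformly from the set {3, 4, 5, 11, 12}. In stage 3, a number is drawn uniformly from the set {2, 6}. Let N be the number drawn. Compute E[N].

241/40

E[N | stage 1] = (6+7+9+13)/4 = 35/4.
E[N | stage 2] = (3+4+5+11+12)/5 = 7.
E[N | stage 3] = (2+6)/2 = 4.
By the law of total expectation,
E[N] = (3/10)·(35/4) + (1/5)·(7) + (1/2)·(4) = 241/40.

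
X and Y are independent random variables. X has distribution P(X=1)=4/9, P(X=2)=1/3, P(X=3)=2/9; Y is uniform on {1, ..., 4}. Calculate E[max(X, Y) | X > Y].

18/7

P(X > Y) = 7/36.
Summing max(X,Y)·P(x,y) over outcomes with X > Y gives 1/2.
E[max(X, Y) | X > Y] = (1/2) / (7/36) = 18/7.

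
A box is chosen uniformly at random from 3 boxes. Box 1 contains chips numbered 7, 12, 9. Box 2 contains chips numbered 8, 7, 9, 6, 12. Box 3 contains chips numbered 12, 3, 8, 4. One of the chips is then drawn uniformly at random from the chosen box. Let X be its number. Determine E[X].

E[X | box 1] = (7+12+9)/3 = 28/3.
E[X | box 2] = (8+7+9+6+12)/5 = 42/5.
E[X | box 3] = (12+3+8+4)/4 = 27/4.
By the law of total expectation,
E[X] = (1/3)·(28/3) + (1/3)·(42/5) + (1/3)·(27/4) = 1469/180.

1469/180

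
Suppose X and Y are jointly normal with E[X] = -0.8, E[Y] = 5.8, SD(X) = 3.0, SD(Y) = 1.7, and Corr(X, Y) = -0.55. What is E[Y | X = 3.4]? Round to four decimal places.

For a bivariate normal, E[Y | X=x] = μ_Y + ρ·(σ_Y/σ_X)·(x − μ_X).
E[Y | X=3.4] = 5.8 + (-0.55)·(1.7/3.0)·(3.4 − (-0.8)) = 5.8 + (-0.31167)·(4.2) = 4.4910.

4.4910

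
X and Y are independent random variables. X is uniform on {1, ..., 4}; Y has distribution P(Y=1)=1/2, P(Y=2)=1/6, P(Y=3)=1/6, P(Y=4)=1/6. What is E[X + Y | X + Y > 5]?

20/3

P(X + Y > 5) = 1/4.
Summing (X+Y)·P(x,y) over outcomes with X + Y > 5 gives 5/3.
E[X + Y | X + Y > 5] = (5/3) / (1/4) = 20/3.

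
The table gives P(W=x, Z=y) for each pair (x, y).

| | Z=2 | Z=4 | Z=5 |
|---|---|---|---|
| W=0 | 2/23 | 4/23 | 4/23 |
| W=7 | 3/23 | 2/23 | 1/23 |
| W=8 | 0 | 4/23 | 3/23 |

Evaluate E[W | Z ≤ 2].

P(Z ≤ 2) = 5/23.
Σ W·P over the event = 0·(2/23) + 7·(3/23) = 21/23.
E[W | Z ≤ 2] = (21/23) / (5/23) = 21/5.

21/5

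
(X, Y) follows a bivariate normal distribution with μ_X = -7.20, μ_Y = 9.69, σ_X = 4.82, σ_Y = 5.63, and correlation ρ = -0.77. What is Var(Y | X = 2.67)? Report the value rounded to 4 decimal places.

For a bivariate normal, Var(Y | X=x) = σ_Y²(1 − ρ²).
Var(Y | X=2.67) = (5.63)²·(1 − (-0.77)²) = 31.6969·0.4071 = 12.9038.

12.9038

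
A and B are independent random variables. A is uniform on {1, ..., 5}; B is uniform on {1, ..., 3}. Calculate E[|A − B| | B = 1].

Outcomes with B = 1: (1,1), (2,1), (3,1), (4,1), (5,1), each with probability 1/15.
E[|A − B| | B = 1] = (0 + 1 + 2 + 3 + 4) / 5 = 2.

2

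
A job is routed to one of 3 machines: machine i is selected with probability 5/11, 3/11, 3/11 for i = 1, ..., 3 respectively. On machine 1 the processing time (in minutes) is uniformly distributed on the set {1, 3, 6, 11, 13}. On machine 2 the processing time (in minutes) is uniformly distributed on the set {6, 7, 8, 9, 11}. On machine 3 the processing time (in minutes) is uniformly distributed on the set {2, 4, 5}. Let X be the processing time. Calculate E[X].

348/55

E[X | machine 1] = (1+3+6+11+13)/5 = 34/5.
E[X | machine 2] = (6+7+8+9+11)/5 = 41/5.
E[X | machine 3] = (2+4+5)/3 = 11/3.
E[X] = (5/11)·(34/5) + (3/11)·(41/5) + (3/11)·(11/3) = 348/55.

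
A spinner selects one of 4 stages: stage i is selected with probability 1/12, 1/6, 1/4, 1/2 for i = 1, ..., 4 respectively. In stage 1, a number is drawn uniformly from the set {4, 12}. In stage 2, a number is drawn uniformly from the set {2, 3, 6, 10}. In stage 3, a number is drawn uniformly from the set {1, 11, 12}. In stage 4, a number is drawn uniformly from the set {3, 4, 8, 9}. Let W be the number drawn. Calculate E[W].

E[W | stage 1] = (4+12)/2 = 8.
E[W | stage 2] = (2+3+6+10)/4 = 21/4.
E[W | stage 3] = (1+11+12)/3 = 8.
E[W | stage 4] = (3+4+8+9)/4 = 6.
E[W] = (1/12)·(8) + (1/6)·(21/4) + (1/4)·(8) + (1/2)·(6) = 157/24.

157/24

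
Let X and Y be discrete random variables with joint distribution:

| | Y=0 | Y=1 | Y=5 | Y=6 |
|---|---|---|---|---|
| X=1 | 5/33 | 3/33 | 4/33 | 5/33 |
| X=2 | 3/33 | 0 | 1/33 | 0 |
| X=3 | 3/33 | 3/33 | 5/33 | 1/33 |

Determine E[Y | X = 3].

17/6

P(X = 3) = 4/11.
Summing Y·P(X=x,Y=y) over the conditioning event gives 34/33.
E[Y | X = 3] = (34/33) / (4/11) = 17/6.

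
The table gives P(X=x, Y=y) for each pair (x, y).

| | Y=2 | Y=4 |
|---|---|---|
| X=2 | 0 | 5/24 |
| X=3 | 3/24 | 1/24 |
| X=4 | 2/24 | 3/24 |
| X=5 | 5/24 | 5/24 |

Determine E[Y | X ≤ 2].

4

P(X ≤ 2) = 5/24.
Σ Y·P over the event = 4·(5/24) = 5/6.
E[Y | X ≤ 2] = (5/6) / (5/24) = 4.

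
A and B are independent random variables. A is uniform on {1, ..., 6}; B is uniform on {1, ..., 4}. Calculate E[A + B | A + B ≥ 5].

P(A + B ≥ 5) = 3/4.
Summing (A+B)·P(x,y) over outcomes with A + B ≥ 5 gives 31/6.
E[A + B | A + B ≥ 5] = (31/6) / (3/4) = 62/9.

62/9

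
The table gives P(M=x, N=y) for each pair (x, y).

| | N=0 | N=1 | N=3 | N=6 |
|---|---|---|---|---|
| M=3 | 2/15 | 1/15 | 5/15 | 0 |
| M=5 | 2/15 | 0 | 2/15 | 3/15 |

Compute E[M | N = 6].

P(N = 6) = 1/5.
Σ M·P over the event = 5·(3/15) = 1.
E[M | N = 6] = (1) / (1/5) = 5.

5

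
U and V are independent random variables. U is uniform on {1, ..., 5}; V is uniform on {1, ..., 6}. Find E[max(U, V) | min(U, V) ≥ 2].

9/2

P(min(U, V) ≥ 2) = 2/3.
Summing max(U,V)·P(x,y) over outcomes with min(U, V) ≥ 2 gives 3.
E[max(U, V) | min(U, V) ≥ 2] = (3) / (2/3) = 9/2.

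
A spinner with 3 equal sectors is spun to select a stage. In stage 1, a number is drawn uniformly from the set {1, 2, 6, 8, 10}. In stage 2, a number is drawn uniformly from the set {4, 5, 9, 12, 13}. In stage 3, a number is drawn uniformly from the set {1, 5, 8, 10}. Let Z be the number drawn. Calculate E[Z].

20/3

E[Z | stage 1] = (1+2+6+8+10)/5 = 27/5.
E[Z | stage 2] = (4+5+9+12+13)/5 = 43/5.
E[Z | stage 3] = (1+5+8+10)/4 = 6.
E[Z] = (1/3)·(27/5) + (1/3)·(43/5) + (1/3)·(6) = 20/3.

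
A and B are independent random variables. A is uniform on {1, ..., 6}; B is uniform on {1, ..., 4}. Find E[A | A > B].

32/7

P(A > B) = 7/12.
Summing A·P(x,y) over outcomes with A > B gives 8/3.
E[A | A > B] = (8/3) / (7/12) = 32/7.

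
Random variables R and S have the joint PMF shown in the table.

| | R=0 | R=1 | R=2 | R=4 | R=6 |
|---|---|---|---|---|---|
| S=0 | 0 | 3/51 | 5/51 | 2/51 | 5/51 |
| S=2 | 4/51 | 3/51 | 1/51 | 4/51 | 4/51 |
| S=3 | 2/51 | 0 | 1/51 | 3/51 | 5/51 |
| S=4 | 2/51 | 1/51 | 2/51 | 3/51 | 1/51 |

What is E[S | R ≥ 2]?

P(R ≥ 2) = 12/17.
Summing S·P(R=x,S=y) over the conditioning event gives 23/17.
E[S | R ≥ 2] = (23/17) / (12/17) = 23/12.

23/12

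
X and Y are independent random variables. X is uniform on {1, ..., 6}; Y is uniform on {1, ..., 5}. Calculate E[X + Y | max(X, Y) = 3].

Outcomes with max(X, Y) = 3: (1,3), (2,3), (3,1), (3,2), (3,3), each with probability 1/30.
E[X + Y | max(X, Y) = 3] = (4 + 5 + 4 + 5 + 6) / 5 = 24/5.

24/5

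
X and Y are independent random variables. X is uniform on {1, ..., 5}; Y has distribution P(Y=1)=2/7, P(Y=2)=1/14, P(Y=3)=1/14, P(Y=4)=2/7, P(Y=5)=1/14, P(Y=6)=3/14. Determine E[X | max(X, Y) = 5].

13/3

P(max(X, Y) = 5) = 3/14.
Summing X·P(x,y) over outcomes with max(X, Y) = 5 gives 13/14.
E[X | max(X, Y) = 5] = (13/14) / (3/14) = 13/3.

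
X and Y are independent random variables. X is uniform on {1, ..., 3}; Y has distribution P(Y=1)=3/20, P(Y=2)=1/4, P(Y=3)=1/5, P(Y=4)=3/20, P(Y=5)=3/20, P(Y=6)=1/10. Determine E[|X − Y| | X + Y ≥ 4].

92/49

P(X + Y ≥ 4) = 49/60.
Summing |X−Y|·P(x,y) over outcomes with X + Y ≥ 4 gives 23/15.
E[|X − Y| | X + Y ≥ 4] = (23/15) / (49/60) = 92/49.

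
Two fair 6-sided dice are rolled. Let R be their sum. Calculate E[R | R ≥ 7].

P(R ≥ 7) = 7/12.
Σ over the event: 7·1/6 + 8·5/36 + 9·1/9 + 10·1/12 + 11·1/18 + 12·1/36 = 91/18.
E[R | R ≥ 7] = (91/18) / (7/12) = 26/3.

26/3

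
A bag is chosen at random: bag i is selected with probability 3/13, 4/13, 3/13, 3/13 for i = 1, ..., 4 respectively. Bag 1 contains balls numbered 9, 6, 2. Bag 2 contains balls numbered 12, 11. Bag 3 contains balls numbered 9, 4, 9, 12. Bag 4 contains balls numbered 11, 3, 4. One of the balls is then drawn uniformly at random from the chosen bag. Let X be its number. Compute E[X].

E[X | bag 1] = (9+6+2)/3 = 17/3.
E[X | bag 2] = (12+11)/2 = 23/2.
E[X | bag 3] = (9+4+9+12)/4 = 17/2.
E[X | bag 4] = (11+3+4)/3 = 6.
By the law of total expectation,
E[X] = (3/13)·(17/3) + (4/13)·(23/2) + (3/13)·(17/2) + (3/13)·(6) = 213/26.

213/26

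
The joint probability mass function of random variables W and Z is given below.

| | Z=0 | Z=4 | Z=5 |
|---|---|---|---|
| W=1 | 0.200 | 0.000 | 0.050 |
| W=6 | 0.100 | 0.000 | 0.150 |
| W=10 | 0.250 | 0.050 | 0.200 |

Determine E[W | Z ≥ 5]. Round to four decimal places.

7.3750

P(Z ≥ 5) = 0.400.
Σ W·P over the event = 1·(0.050) + 6·(0.150) + 10·(0.200) = 2.950.
E[W | Z ≥ 5] = (2.950) / (0.400) = 7.3750.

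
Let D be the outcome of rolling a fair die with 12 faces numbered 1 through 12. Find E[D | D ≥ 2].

7

Given D ≥ 2, D is equally likely to be any of {2, 3, 4, 5, 6, 7, 8, 9, 10, 11, 12}.
E[D | D ≥ 2] = (2 + 3 + 4 + 5 + 6 + 7 + 8 + 9 + 10 + 11 + 12) / 11 = 7.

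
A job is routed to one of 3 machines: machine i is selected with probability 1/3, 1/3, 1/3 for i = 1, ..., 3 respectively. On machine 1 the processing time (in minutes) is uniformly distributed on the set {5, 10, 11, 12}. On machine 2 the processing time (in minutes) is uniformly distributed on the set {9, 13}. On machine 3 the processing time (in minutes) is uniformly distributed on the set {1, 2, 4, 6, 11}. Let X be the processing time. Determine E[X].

253/30

E[X | machine 1] = (5+10+11+12)/4 = 19/2.
E[X | machine 2] = (9+13)/2 = 11.
E[X | machine 3] = (1+2+4+6+11)/5 = 24/5.
E[X] = (1/3)·(19/2) + (1/3)·(11) + (1/3)·(24/5) = 253/30.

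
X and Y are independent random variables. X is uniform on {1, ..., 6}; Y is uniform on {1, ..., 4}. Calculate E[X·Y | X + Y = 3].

Outcomes with X + Y = 3: (1,2), (2,1), each with probability 1/24.
E[X·Y | X + Y = 3] = (2 + 2) / 2 = 2.

2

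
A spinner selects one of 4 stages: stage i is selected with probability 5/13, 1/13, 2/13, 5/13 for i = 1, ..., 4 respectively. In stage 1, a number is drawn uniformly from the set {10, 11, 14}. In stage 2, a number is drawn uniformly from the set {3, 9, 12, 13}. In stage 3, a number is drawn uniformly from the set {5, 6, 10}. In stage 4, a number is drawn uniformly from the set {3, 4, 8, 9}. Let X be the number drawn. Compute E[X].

E[X | stage 1] = (10+11+14)/3 = 35/3.
E[X | stage 2] = (3+9+12+13)/4 = 37/4.
E[X | stage 3] = (5+6+10)/3 = 7.
E[X | stage 4] = (3+4+8+9)/4 = 6.
By the law of total expectation,
E[X] = (5/13)·(35/3) + (1/13)·(37/4) + (2/13)·(7) + (5/13)·(6) = 103/12.

103/12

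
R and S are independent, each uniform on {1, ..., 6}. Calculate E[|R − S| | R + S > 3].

68/33

P(R + S > 3) = 11/12.
Summing |R−S|·P(x,y) over outcomes with R + S > 3 gives 17/9.
E[|R − S| | R + S > 3] = (17/9) / (11/12) = 68/33.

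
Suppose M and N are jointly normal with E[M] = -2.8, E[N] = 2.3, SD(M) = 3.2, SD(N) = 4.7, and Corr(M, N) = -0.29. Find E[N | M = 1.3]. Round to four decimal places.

0.5537

E[N | M=x] = μ_N + ρ(σ_N/σ_M)(x − μ_M) for jointly normal variables.
E[N | M=1.3] = 2.3 + (-0.29)·(4.7/3.2)·(1.3 − (-2.8)) = 2.3 + (-0.425938)·(4.1) = 0.5537.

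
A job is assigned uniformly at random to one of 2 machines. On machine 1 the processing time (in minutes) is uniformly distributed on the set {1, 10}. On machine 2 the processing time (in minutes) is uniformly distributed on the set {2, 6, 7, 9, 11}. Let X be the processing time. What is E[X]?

E[X | machine 1] = (1+10)/2 = 11/2.
E[X | machine 2] = (2+6+7+9+11)/5 = 7.
By the law of total expectation,
E[X] = (1/2)·(11/2) + (1/2)·(7) = 25/4.

25/4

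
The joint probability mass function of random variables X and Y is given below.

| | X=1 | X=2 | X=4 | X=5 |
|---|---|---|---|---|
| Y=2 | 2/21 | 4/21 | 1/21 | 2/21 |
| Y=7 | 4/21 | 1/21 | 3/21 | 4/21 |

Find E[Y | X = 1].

P(X = 1) = 2/7.
Σ Y·P over the event = 2·(2/21) + 7·(4/21) = 32/21.
E[Y | X = 1] = (32/21) / (2/7) = 16/3.

16/3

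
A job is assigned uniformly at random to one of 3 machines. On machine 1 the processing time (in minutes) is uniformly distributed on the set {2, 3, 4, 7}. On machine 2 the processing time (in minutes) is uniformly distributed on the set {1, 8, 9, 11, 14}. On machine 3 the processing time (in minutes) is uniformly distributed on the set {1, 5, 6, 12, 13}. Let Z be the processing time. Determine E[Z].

20/3

E[Z | machine 1] = (2+3+4+7)/4 = 4.
E[Z | machine 2] = (1+8+9+11+14)/5 = 43/5.
E[Z | machine 3] = (1+5+6+12+13)/5 = 37/5.
By the law of total expectation,
E[Z] = (1/3)·(4) + (1/3)·(43/5) + (1/3)·(37/5) = 20/3.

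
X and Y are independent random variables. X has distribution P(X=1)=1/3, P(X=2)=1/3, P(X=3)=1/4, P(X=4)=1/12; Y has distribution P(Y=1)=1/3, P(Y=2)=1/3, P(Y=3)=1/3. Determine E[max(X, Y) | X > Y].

P(X > Y) = 13/36.
Summing max(X,Y)·P(x,y) over outcomes with X > Y gives 19/18.
E[max(X, Y) | X > Y] = (19/18) / (13/36) = 38/13.

38/13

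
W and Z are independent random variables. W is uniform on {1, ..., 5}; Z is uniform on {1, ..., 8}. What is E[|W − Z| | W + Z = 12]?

P(W + Z = 12) = 1/20.
Summing |W−Z|·P(x,y) over outcomes with W + Z = 12 gives 3/20.
E[|W − Z| | W + Z = 12] = (3/20) / (1/20) = 3.

3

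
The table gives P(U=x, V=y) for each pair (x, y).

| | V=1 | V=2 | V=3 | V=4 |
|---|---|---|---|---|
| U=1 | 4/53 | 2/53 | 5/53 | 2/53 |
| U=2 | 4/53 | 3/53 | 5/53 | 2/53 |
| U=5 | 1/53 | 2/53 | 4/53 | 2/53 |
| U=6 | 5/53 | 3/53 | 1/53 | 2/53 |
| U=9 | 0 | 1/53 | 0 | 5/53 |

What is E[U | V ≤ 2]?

92/25

P(V ≤ 2) = 25/53.
Summing U·P(U=x,V=y) over the conditioning event gives 92/53.
E[U | V ≤ 2] = (92/53) / (25/53) = 92/25.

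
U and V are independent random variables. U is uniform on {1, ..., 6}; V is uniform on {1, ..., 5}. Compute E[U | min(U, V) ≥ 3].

P(min(U, V) ≥ 3) = 2/5.
Summing U·P(x,y) over outcomes with min(U, V) ≥ 3 gives 9/5.
E[U | min(U, V) ≥ 3] = (9/5) / (2/5) = 9/2.

9/2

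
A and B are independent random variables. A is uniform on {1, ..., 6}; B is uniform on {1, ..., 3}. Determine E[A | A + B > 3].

P(A + B > 3) = 5/6.
Summing A·P(x,y) over outcomes with A + B > 3 gives 59/18.
E[A | A + B > 3] = (59/18) / (5/6) = 59/15.

59/15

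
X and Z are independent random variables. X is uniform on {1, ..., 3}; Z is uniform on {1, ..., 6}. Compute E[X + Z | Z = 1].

Outcomes with Z = 1: (1,1), (2,1), (3,1), each with probability 1/18.
E[X + Z | Z = 1] = (2 + 3 + 4) / 3 = 3.

3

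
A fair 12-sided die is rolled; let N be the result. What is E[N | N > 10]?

23/2

Given N > 10, N is equally likely to be any of {11, 12}.
E[N | N > 10] = (11 + 12) / 2 = 23/2.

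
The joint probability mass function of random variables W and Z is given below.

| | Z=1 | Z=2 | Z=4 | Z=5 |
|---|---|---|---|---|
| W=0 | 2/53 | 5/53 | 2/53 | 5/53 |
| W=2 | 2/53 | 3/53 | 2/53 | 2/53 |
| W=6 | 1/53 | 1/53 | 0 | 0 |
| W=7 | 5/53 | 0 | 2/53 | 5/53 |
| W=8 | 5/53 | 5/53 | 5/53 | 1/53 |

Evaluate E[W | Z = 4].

58/11

P(Z = 4) = 11/53.
Σ W·P over the event = 0·(2/53) + 2·(2/53) + 7·(2/53) + 8·(5/53) = 58/53.
E[W | Z = 4] = (58/53) / (11/53) = 58/11.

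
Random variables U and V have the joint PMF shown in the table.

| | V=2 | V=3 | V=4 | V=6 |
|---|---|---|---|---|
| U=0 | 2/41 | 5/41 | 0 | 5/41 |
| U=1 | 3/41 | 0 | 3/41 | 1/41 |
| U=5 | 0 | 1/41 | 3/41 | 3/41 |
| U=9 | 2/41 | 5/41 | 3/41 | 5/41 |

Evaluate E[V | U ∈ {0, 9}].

P(U ∈ {0, 9}) = 27/41.
Σ V·P over the event = 2·(2/41) + 3·(5/41) + 6·(5/41) + 2·(2/41) + 3·(5/41) + 4·(3/41) + 6·(5/41) = 110/41.
E[V | U ∈ {0, 9}] = (110/41) / (27/41) = 110/27.

110/27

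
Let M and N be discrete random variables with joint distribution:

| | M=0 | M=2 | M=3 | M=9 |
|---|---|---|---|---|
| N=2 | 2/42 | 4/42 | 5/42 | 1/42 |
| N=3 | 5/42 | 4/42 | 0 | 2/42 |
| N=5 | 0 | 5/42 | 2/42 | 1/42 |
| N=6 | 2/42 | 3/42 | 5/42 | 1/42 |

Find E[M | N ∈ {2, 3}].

P(N ∈ {2, 3}) = 23/42.
Σ M·P over the event = 0·(2/42) + 0·(5/42) + 2·(4/42) + 2·(4/42) + 3·(5/42) + 9·(1/42) + 9·(2/42) = 29/21.
E[M | N ∈ {2, 3}] = (29/21) / (23/42) = 58/23.

58/23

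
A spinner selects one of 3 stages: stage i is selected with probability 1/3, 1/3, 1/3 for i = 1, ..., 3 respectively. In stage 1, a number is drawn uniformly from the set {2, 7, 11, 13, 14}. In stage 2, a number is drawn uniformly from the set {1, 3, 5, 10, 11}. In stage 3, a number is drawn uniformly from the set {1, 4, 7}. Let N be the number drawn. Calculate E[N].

97/15

E[N | stage 1] = (2+7+11+13+14)/5 = 47/5.
E[N | stage 2] = (1+3+5+10+11)/5 = 6.
E[N | stage 3] = (1+4+7)/3 = 4.
By the law of total expectation,
E[N] = (1/3)·(47/5) + (1/3)·(6) + (1/3)·(4) = 97/15.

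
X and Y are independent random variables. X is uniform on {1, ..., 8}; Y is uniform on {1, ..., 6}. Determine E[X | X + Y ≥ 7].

181/33

P(X + Y ≥ 7) = 11/16.
Summing X·P(x,y) over outcomes with X + Y ≥ 7 gives 181/48.
E[X | X + Y ≥ 7] = (181/48) / (11/16) = 181/33.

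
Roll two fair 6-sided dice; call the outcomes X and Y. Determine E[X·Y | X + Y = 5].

Outcomes with X + Y = 5: (1,4), (2,3), (3,2), (4,1), each with probability 1/36.
E[X·Y | X + Y = 5] = (4 + 6 + 6 + 4) / 4 = 5.

5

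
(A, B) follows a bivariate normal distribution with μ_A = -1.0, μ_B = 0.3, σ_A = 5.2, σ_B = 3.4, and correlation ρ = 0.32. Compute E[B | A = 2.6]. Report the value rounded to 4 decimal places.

The regression of B on A has slope ρ·σ_B/σ_A and passes through (μ_A, μ_B).
E[B | A=2.6] = 0.3 + (0.32)·(3.4/5.2)·(2.6 − (-1.0)) = 0.3 + (0.20923)·(3.6) = 1.0532.

1.0532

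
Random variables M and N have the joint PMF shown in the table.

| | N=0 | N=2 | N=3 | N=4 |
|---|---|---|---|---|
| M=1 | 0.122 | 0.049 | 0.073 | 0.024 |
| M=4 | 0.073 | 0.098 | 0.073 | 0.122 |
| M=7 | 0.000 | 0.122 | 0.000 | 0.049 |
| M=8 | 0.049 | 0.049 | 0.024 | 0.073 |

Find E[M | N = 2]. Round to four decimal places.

5.3050

P(N = 2) = 0.318.
Σ M·P over the event = 1·(0.049) + 4·(0.098) + 7·(0.122) + 8·(0.049) = 1.687.
E[M | N = 2] = (1.687) / (0.318) = 5.3050.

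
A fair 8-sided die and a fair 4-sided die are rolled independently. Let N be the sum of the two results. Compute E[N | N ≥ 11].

34/3

P(N ≥ 11) = 3/32.
Σ over the event: 11·1/16 + 12·1/32 = 17/16.
E[N | N ≥ 11] = (17/16) / (3/32) = 34/3.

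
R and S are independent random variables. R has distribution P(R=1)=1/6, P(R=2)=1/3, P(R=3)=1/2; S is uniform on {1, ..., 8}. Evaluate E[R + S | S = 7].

P(S = 7) = 1/8.
Summing (R+S)·P(x,y) over outcomes with S = 7 gives 7/6.
E[R + S | S = 7] = (7/6) / (1/8) = 28/3.

28/3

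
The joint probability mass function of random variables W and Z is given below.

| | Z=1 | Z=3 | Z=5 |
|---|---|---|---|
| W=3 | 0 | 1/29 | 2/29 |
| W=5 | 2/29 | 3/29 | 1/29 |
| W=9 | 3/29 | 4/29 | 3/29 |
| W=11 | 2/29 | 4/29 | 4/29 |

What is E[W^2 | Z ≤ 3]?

P(Z ≤ 3) = 19/29.
Σ W^2·P over the event = 9·(1/29) + 25·(2/29) + 25·(3/29) + 81·(3/29) + 81·(4/29) + 121·(2/29) + 121·(4/29) = 1427/29.
E[W^2 | Z ≤ 3] = (1427/29) / (19/29) = 1427/19.

1427/19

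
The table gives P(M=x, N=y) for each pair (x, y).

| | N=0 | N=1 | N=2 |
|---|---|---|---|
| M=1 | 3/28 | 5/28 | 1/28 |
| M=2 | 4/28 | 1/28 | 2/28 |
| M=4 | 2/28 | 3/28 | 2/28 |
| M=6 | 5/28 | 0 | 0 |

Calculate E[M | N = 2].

13/5

P(N = 2) = 5/28.
Σ M·P over the event = 1·(1/28) + 2·(2/28) + 4·(2/28) = 13/28.
E[M | N = 2] = (13/28) / (5/28) = 13/5.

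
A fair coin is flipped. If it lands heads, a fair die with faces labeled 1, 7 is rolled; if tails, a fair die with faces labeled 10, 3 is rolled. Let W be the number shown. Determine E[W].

21/4

E[W | heads] = (1+7)/2 = 4.
E[W | tails] = (10+3)/2 = 13/2.
E[W] = (1/2)·(4) + (1/2)·(13/2) = 21/4.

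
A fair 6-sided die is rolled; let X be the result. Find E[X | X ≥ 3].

9/2

Given X ≥ 3, X is equally likely to be any of {3, 4, 5, 6}.
E[X | X ≥ 3] = (3 + 4 + 5 + 6) / 4 = 9/2.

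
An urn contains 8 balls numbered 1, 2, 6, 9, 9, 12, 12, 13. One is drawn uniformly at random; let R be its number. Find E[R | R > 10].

P(R > 10) = 3/8.
Σ over the event: 12·1/4 + 13·1/8 = 37/8.
E[R | R > 10] = (37/8) / (3/8) = 37/3.

37/3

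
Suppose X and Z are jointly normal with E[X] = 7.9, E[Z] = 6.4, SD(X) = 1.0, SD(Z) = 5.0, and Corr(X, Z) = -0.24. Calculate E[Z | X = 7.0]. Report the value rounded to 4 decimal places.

7.4800

E[Z | X=x] = μ_Z + ρ(σ_Z/σ_X)(x − μ_X) for jointly normal variables.
E[Z | X=7.0] = 6.4 + (-0.24)·(5.0/1.0)·(7.0 − (7.9)) = 6.4 + (-1.2)·(-0.9) = 7.4800.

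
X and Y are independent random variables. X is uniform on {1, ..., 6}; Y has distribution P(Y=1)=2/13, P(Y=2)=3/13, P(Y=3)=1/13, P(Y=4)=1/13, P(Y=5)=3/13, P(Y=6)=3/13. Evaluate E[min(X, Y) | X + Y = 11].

P(X + Y = 11) = 1/13.
Summing min(X,Y)·P(x,y) over outcomes with X + Y = 11 gives 5/13.
E[min(X, Y) | X + Y = 11] = (5/13) / (1/13) = 5.

5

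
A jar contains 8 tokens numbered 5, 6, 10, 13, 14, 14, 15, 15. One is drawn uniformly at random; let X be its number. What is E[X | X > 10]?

71/5

P(X > 10) = 5/8.
Σ over the event: 13·1/8 + 14·1/4 + 15·1/4 = 71/8.
E[X | X > 10] = (71/8) / (5/8) = 71/5.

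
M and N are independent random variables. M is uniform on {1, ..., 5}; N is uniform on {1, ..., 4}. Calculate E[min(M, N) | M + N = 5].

Outcomes with M + N = 5: (1,4), (2,3), (3,2), (4,1), each with probability 1/20.
E[min(M, N) | M + N = 5] = (1 + 2 + 2 + 1) / 4 = 3/2.

3/2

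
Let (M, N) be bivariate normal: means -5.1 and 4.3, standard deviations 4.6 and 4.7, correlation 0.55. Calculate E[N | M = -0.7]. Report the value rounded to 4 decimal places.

E[N | M=x] = μ_N + ρ(σ_N/σ_M)(x − μ_M) for jointly normal variables.
E[N | M=-0.7] = 4.3 + (0.55)·(4.7/4.6)·(-0.7 − (-5.1)) = 4.3 + (0.56196)·(4.4) = 6.7726.

6.7726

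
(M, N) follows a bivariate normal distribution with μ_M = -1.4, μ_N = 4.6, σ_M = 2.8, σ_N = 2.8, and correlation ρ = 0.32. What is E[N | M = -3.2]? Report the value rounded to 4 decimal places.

4.0240

For a bivariate normal, E[N | M=x] = μ_N + ρ·(σ_N/σ_M)·(x − μ_M).
E[N | M=-3.2] = 4.6 + (0.32)·(2.8/2.8)·(-3.2 − (-1.4)) = 4.6 + (0.32)·(-1.8) = 4.0240.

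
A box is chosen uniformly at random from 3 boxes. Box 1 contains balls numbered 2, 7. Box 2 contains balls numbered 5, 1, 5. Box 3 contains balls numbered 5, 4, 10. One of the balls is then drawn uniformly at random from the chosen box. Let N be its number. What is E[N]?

E[N | box 1] = (2+7)/2 = 9/2.
E[N | box 2] = (5+1+5)/3 = 11/3.
E[N | box 3] = (5+4+10)/3 = 19/3.
E[N] = (1/3)·(9/2) + (1/3)·(11/3) + (1/3)·(19/3) = 29/6.

29/6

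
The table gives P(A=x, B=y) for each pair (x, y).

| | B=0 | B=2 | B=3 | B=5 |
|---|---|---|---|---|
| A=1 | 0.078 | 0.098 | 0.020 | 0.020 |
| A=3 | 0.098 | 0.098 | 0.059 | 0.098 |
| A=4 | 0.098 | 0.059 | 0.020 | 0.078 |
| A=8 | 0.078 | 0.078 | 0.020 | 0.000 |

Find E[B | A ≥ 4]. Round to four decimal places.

P(A ≥ 4) = 0.431.
Summing B·P(A=x,B=y) over the conditioning event gives 0.784.
E[B | A ≥ 4] = (0.784) / (0.431) = 1.8190.

1.8190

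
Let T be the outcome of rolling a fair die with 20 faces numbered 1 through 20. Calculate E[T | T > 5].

13

P(T > 5) = 3/4.
E[T | T > 5] = (39/4) / (3/4) = 13.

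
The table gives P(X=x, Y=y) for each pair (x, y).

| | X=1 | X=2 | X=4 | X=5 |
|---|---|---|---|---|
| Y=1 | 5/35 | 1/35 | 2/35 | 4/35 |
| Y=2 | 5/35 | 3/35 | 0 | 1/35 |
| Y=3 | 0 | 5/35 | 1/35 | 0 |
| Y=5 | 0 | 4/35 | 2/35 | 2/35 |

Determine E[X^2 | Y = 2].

14/3

P(Y = 2) = 9/35.
Summing X^2·P(X=x,Y=y) over the conditioning event gives 6/5.
E[X^2 | Y = 2] = (6/5) / (9/35) = 14/3.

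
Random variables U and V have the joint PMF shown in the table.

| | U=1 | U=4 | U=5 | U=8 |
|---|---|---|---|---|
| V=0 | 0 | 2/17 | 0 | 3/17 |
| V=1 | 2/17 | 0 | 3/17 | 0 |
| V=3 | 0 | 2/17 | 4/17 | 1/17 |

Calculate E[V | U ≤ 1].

P(U ≤ 1) = 2/17.
Σ V·P over the event = 1·(2/17) = 2/17.
E[V | U ≤ 1] = (2/17) / (2/17) = 1.

1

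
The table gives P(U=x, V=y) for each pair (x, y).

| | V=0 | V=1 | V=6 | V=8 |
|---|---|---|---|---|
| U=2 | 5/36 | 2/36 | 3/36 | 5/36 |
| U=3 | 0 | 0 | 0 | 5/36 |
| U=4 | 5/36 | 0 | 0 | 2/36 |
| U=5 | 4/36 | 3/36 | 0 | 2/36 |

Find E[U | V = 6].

2

P(V = 6) = 1/12.
Σ U·P over the event = 2·(3/36) = 1/6.
E[U | V = 6] = (1/6) / (1/12) = 2.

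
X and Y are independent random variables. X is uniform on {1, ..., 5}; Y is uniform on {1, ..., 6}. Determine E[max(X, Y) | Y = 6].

6

Outcomes with Y = 6: (1,6), (2,6), (3,6), (4,6), (5,6), each with probability 1/30.
E[max(X, Y) | Y = 6] = (6 + 6 + 6 + 6 + 6) / 5 = 6.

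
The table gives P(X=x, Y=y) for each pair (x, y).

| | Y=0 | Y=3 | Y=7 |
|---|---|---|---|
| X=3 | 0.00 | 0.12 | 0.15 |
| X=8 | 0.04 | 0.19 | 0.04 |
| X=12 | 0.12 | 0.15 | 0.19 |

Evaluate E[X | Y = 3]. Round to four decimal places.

P(Y = 3) = 0.46.
Σ X·P over the event = 3·(0.12) + 8·(0.19) + 12·(0.15) = 3.68.
E[X | Y = 3] = (3.68) / (0.46) = 8.0000.

8.0000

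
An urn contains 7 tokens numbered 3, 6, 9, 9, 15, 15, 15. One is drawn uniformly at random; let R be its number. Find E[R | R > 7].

63/5

P(R > 7) = 5/7.
Σ over the event: 9·2/7 + 15·3/7 = 9.
E[R | R > 7] = (9) / (5/7) = 63/5.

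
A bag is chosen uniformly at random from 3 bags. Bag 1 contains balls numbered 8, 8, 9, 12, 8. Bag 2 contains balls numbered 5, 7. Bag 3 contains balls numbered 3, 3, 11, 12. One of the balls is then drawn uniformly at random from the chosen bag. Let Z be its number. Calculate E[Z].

E[Z | bag 1] = (8+8+9+12+8)/5 = 9.
E[Z | bag 2] = (5+7)/2 = 6.
E[Z | bag 3] = (3+3+11+12)/4 = 29/4.
By the law of total expectation,
E[Z] = (1/3)·(9) + (1/3)·(6) + (1/3)·(29/4) = 89/12.

89/12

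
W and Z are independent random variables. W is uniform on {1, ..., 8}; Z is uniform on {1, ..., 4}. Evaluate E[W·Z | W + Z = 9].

15

Outcomes with W + Z = 9: (5,4), (6,3), (7,2), (8,1), each with probability 1/32.
E[W·Z | W + Z = 9] = (20 + 18 + 14 + 8) / 4 = 15.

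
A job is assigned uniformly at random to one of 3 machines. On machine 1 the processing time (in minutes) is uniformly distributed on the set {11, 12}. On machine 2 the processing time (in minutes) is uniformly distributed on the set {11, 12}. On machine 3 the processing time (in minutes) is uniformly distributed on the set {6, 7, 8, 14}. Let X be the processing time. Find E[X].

E[X | machine 1] = (11+12)/2 = 23/2.
E[X | machine 2] = (11+12)/2 = 23/2.
E[X | machine 3] = (6+7+8+14)/4 = 35/4.
By the law of total expectation,
E[X] = (1/3)·(23/2) + (1/3)·(23/2) + (1/3)·(35/4) = 127/12.

127/12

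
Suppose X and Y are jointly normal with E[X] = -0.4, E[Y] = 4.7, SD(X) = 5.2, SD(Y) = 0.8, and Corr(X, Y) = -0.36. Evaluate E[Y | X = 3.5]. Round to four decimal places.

4.4840

For a bivariate normal, E[Y | X=x] = μ_Y + ρ·(σ_Y/σ_X)·(x − μ_X).
E[Y | X=3.5] = 4.7 + (-0.36)·(0.8/5.2)·(3.5 − (-0.4)) = 4.7 + (-0.055385)·(3.9) = 4.4840.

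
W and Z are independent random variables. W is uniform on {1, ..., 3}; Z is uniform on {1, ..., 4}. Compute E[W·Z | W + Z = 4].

10/3

Outcomes with W + Z = 4: (1,3), (2,2), (3,1), each with probability 1/12.
E[W·Z | W + Z = 4] = (3 + 4 + 3) / 3 = 10/3.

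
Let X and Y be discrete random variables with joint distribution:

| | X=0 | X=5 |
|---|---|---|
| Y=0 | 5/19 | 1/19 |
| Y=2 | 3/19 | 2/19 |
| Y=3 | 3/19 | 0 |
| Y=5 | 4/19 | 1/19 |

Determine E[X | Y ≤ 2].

P(Y ≤ 2) = 11/19.
Σ X·P over the event = 0·(5/19) + 0·(3/19) + 5·(1/19) + 5·(2/19) = 15/19.
E[X | Y ≤ 2] = (15/19) / (11/19) = 15/11.

15/11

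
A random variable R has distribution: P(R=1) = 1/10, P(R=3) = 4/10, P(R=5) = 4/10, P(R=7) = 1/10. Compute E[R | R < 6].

11/3

P(R < 6) = 9/10.
Σ over the event: 1·1/10 + 3·2/5 + 5·2/5 = 33/10.
E[R | R < 6] = (33/10) / (9/10) = 11/3.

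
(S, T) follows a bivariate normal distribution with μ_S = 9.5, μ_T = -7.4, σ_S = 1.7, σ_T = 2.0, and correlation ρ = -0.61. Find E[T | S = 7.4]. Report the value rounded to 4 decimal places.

-5.8929

The regression of T on S has slope ρ·σ_T/σ_S and passes through (μ_S, μ_T).
E[T | S=7.4] = -7.4 + (-0.61)·(2.0/1.7)·(7.4 − (9.5)) = -7.4 + (-0.71765)·(-2.1) = -5.8929.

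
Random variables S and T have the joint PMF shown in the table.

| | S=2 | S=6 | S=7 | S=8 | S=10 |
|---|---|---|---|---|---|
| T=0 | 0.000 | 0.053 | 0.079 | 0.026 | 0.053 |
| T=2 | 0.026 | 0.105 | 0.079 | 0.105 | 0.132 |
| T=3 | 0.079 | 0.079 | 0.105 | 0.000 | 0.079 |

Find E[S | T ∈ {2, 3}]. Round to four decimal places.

7.0368

P(T ∈ {2, 3}) = 0.789.
Summing S·P(S=x,T=y) over the conditioning event gives 5.552.
E[S | T ∈ {2, 3}] = (5.552) / (0.789) = 7.0368.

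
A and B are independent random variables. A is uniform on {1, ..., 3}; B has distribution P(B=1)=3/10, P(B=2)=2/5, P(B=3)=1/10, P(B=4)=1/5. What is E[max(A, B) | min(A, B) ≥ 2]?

P(min(A, B) ≥ 2) = 7/15.
Summing max(A,B)·P(x,y) over outcomes with min(A, B) ≥ 2 gives 7/5.
E[max(A, B) | min(A, B) ≥ 2] = (7/5) / (7/15) = 3.

3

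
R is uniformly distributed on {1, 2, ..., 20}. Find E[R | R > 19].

Given R > 19, R is equally likely to be any of {20}.
E[R | R > 19] = (20) / 1 = 20.

20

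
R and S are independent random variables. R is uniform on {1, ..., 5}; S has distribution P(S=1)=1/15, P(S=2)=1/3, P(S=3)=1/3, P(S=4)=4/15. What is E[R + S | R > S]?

P(R > S) = 11/25.
Summing (R+S)·P(x,y) over outcomes with R > S gives 73/25.
E[R + S | R > S] = (73/25) / (11/25) = 73/11.

73/11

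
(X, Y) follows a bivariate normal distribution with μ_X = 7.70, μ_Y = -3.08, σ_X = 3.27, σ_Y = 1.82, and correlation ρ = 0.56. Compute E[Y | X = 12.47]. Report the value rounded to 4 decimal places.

-1.5933

For a bivariate normal, E[Y | X=x] = μ_Y + ρ·(σ_Y/σ_X)·(x − μ_X).
E[Y | X=12.47] = -3.08 + (0.56)·(1.82/3.27)·(12.47 − (7.70)) = -3.08 + (0.31168)·(4.77) = -1.5933.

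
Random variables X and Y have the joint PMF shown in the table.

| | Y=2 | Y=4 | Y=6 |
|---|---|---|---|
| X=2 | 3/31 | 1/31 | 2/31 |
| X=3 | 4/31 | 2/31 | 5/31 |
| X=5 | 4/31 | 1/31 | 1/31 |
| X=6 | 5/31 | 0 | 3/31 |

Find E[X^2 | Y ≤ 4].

P(Y ≤ 4) = 20/31.
Σ X^2·P over the event = 4·(3/31) + 4·(1/31) + 9·(4/31) + 9·(2/31) + 25·(4/31) + 25·(1/31) + 36·(5/31) = 375/31.
E[X^2 | Y ≤ 4] = (375/31) / (20/31) = 75/4.

75/4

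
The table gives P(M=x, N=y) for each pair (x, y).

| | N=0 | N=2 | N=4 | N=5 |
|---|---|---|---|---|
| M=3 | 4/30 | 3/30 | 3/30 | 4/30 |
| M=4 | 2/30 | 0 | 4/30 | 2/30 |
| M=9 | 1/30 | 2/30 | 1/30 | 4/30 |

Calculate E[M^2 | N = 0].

149/7

P(N = 0) = 7/30.
Σ M^2·P over the event = 9·(4/30) + 16·(2/30) + 81·(1/30) = 149/30.
E[M^2 | N = 0] = (149/30) / (7/30) = 149/7.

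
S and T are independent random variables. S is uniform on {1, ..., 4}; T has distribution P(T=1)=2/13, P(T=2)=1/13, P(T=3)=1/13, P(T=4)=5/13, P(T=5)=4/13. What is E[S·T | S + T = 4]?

P(S + T = 4) = 1/13.
Summing ST·P(x,y) over outcomes with S + T = 4 gives 1/4.
E[S·T | S + T = 4] = (1/4) / (1/13) = 13/4.

13/4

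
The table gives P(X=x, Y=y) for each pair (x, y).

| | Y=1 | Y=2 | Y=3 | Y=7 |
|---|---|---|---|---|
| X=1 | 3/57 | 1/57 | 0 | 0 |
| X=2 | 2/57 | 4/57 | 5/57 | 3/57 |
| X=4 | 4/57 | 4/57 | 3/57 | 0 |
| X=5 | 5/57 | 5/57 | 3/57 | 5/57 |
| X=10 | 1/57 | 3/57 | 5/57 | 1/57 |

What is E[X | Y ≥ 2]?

104/21

P(Y ≥ 2) = 14/19.
Summing X·P(X=x,Y=y) over the conditioning event gives 208/57.
E[X | Y ≥ 2] = (208/57) / (14/19) = 104/21.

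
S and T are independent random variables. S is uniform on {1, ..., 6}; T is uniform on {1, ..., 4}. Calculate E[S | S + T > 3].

80/21

P(S + T > 3) = 7/8.
Summing S·P(x,y) over outcomes with S + T > 3 gives 10/3.
E[S | S + T > 3] = (10/3) / (7/8) = 80/21.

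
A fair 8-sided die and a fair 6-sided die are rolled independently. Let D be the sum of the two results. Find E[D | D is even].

P(D is even) = 1/2.
Σ over the event: 2·1/48 + 4·1/16 + 6·5/48 + 8·1/8 + 10·5/48 + 12·1/16 + 14·1/48 = 4.
E[D | D is even] = (4) / (1/2) = 8.

8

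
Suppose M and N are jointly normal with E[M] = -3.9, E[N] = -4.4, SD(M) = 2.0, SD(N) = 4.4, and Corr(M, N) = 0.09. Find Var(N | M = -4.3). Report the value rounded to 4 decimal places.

Var(N | M=x) = (1 − ρ²)·σ_N².
Var(N | M=-4.3) = (4.4)²·(1 − (0.09)²) = 19.36·0.9919 = 19.2032.

19.2032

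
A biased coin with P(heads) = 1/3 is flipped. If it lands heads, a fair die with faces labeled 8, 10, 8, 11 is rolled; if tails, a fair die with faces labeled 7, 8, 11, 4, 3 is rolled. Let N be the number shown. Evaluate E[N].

E[N | heads] = (8+10+8+11)/4 = 37/4.
E[N | tails] = (7+8+11+4+3)/5 = 33/5.
E[N] = (1/3)·(37/4) + (2/3)·(33/5) = 449/60.

449/60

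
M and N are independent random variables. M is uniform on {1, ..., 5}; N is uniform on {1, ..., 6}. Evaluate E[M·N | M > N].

Outcomes with M > N: (2,1), (3,1), (3,2), (4,1), (4,2), (4,3), (5,1), (5,2), (5,3), (5,4), each with probability 1/30.
E[M·N | M > N] = (2 + 3 + 6 + 4 + 8 + 12 + 5 + 10 + 15 + 20) / 10 = 17/2.

17/2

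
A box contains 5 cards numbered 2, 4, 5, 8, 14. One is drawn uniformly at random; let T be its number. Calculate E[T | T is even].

7

P(T is even) = 4/5.
Σ over the event: 2·1/5 + 4·1/5 + 8·1/5 + 14·1/5 = 28/5.
E[T | T is even] = (28/5) / (4/5) = 7.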